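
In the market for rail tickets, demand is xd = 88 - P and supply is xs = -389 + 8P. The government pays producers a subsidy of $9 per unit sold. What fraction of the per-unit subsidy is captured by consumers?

Consumer share = 8/9

Pre-subsidy: 88 - P = -389 + 8P gives P* = 53, x* = 35.
With the subsidy, sellers receive Ps = Pb + 9 for each unit, where Pb is the price buyers pay.
Supply in terms of Pb becomes xs = -389 + 8(Pb + 9) = -317 + 8Pb. Setting this equal to demand: 88 - Pb = -317 + 8Pb, so Pb = 45.
Sellers receive Ps = 45 + 9 = 54; x' = 88 − 1·45 = 43.
Buyers' price falls by P* − Pb = 53 − 45 = 8; sellers' price rises by Ps − P* = 54 − 53 = 1.
So consumers capture 8/9 = 8/9 of each unit of subsidy.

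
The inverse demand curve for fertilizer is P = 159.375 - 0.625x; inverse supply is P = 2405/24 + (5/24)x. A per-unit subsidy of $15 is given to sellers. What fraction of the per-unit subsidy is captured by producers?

Producer share = 0.25

Pre-subsidy: 159.375 - 0.625x = 2405/24 + (5/24)x gives x* = 71 and P* = 115.
With the subsidy, sellers receive Ps = Pb + 15 for each unit, where Pb is the price buyers pay.
On the curves, Pb = 159.375 - 0.625x and Ps = 2405/24 + (5/24)x; the wedge Ps − Pb = 15 gives 2405/24 + (5/24)x − (159.375 - 0.625x) = 15, so x' = 89.
Then Pb = 159.375 − 0.625·89 = 103.75 and Ps = 2405/24 + (5/24)·89 = 118.75.
Buyers' price falls by P* − Pb = 115 − 103.75 = 11.25; sellers' price rises by Ps − P* = 118.75 − 115 = 3.75.
So producers capture 3.75/15 = 0.25 of each unit of subsidy.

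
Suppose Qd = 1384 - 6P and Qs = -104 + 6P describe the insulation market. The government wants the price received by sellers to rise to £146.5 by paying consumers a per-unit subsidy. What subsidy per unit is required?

At a seller price of 146.5, quantity supplied is -104 + 6·146.5 = 775.
Buyers absorb 775 only when they pay Pb with 1384 − 6·Pb = 775, i.e. Pb = 101.5.
s = Ps − Pb = 146.5 − 101.5 = 45.

Required subsidy s = £45 per unit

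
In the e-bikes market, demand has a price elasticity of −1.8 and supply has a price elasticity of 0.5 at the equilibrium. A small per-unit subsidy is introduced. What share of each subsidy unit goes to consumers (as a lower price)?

For a small subsidy around the equilibrium, the benefit split depends on the relative slopes, which at a point are proportional to the elasticities.
Buyer share = εs/(εs + |εd|) = 0.5/(0.5 + 1.8) = 5/23; seller share = |εd|/(εs + |εd|) = 18/23.

Consumer share = 5/23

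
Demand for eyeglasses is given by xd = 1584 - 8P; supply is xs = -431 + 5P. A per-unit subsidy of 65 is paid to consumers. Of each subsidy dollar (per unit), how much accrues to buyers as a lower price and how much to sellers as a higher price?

Pre-subsidy: 1584 - 8P = -431 + 5P gives P* = 155, x* = 344.
With the rebate, buyers effectively pay Pb = Ps − 65, where Ps is the price sellers receive.
Demand in terms of Ps becomes xd = 1584 − 8(Ps − 65) = 2104 - 8Ps. Setting this equal to supply: 2104 - 8Ps = -431 + 5Ps, so Ps = 195.
Buyers pay Pb = 195 − 65 = 130; x' = -431 + 5·195 = 544.
Buyers' price falls by P* − Pb = 155 − 130 = 25; sellers' price rises by Ps − P* = 195 − 155 = 40.

Buyers gain 25 per unit; sellers gain 40 per unit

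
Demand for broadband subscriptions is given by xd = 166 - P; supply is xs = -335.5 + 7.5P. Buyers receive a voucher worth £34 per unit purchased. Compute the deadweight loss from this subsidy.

Pre-subsidy: 166 - P = -335.5 + 7.5P gives P* = 59, x* = 107.
With the rebate, buyers effectively pay Pb = Ps − 34, where Ps is the price sellers receive.
Demand in terms of Ps becomes xd = 166 − 1(Ps − 34) = 200 - Ps. Setting this equal to supply: 200 - Ps = -335.5 + 7.5Ps, so Ps = 63.
Buyers pay Pb = 63 − 34 = 29; x' = -335.5 + 7.5·63 = 137.
The subsidy expands output by 137 − 107 = 30 past the efficient level; on those units the gap between marginal cost and willingness to pay runs from 0 up to 34.
DWL = ½ × 34 × 30 = 510.

Deadweight loss = £510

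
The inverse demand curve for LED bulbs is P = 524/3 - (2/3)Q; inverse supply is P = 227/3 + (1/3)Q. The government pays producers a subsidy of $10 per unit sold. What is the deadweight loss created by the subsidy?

Deadweight loss = $50

Pre-subsidy: 524/3 - (2/3)Q = 227/3 + (1/3)Q gives Q* = 99 and P* = 326/3.
With the subsidy, sellers receive Ps = Pb + 10 for each unit, where Pb is the price buyers pay.
On the curves, Pb = 524/3 - (2/3)Q and Ps = 227/3 + (1/3)Q; the wedge Ps − Pb = 10 gives 227/3 + (1/3)Q − (524/3 - (2/3)Q) = 10, so Q' = 109.
Then Pb = 524/3 − (2/3)·109 = 102 and Ps = 227/3 + (1/3)·109 = 112.
The subsidy expands output by 109 − 99 = 10 past the efficient level; on those units the gap between marginal cost and willingness to pay runs from 0 up to 10.
DWL = ½ × 10 × 10 = 50.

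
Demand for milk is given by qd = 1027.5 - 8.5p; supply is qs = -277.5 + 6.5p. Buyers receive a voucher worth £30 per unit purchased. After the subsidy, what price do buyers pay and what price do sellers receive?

Buyers pay £74; sellers receive £104

Pre-subsidy: 1027.5 - 8.5p = -277.5 + 6.5p gives p* = 87, q* = 288.
With the rebate, buyers effectively pay pb = ps − 30, where ps is the price sellers receive.
Demand in terms of ps becomes qd = 1027.5 − 8.5(ps − 30) = 1282.5 - 8.5ps. Setting this equal to supply: 1282.5 - 8.5ps = -277.5 + 6.5ps, so ps = 104.
Buyers pay pb = 104 − 30 = 74; q' = -277.5 + 6.5·104 = 398.5.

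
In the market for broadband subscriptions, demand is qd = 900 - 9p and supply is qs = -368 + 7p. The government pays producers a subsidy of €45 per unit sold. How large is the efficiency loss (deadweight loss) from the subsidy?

Deadweight loss = €3986.71875

Pre-subsidy: 900 - 9p = -368 + 7p gives p* = 79.25, q* = 186.75.
With the subsidy, sellers receive ps = pb + 45 for each unit, where pb is the price buyers pay.
Supply in terms of pb becomes qs = -368 + 7(pb + 45) = -53 + 7pb. Setting this equal to demand: 900 - 9pb = -53 + 7pb, so pb = 59.5625.
Sellers receive ps = 59.5625 + 45 = 104.5625; q' = 900 − 9·59.5625 = 363.9375.
The subsidy expands output by 363.9375 − 186.75 = 177.1875 past the efficient level; on those units the gap between marginal cost and willingness to pay runs from 0 up to 45.
DWL = ½ × 45 × 177.1875 = 3986.71875.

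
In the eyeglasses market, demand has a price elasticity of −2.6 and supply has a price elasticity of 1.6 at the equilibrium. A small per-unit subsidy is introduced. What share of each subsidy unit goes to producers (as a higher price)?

For a small subsidy around the equilibrium, the benefit split depends on the relative slopes, which at a point are proportional to the elasticities.
Buyer share = εs/(εs + |εd|) = 1.6/(1.6 + 2.6) = 8/21; seller share = |εd|/(εs + |εd|) = 13/21.
So producers capture 13/21 of the subsidy.

Producer share = 13/21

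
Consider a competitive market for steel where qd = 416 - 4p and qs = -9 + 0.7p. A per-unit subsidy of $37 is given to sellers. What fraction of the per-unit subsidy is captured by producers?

Pre-subsidy: 416 - 4p = -9 + 0.7p gives p* = 4250/47, q* = 2552/47.
With the subsidy, sellers receive ps = pb + 37 for each unit, where pb is the price buyers pay.
Supply in terms of pb becomes qs = -9 + 0.7(pb + 37) = 16.9 + 0.7pb. Setting this equal to demand: 416 - 4pb = 16.9 + 0.7pb, so pb = 3991/47.
Sellers receive ps = 3991/47 + 37 = 5730/47; q' = 416 − 4·(3991/47) = 3588/47.
Buyers' price falls by p* − pb = 4250/47 − 3991/47 = 259/47; sellers' price rises by ps − p* = 5730/47 − 4250/47 = 1480/47.
So producers capture (1480/47)/37 = 40/47 of each unit of subsidy.

Producer share = 40/47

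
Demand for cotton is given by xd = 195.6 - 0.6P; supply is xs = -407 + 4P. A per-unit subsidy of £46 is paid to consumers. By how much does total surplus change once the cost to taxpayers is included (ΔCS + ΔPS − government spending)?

Pre-subsidy: 195.6 - 0.6P = -407 + 4P gives P* = 131, x* = 117.
With the rebate, buyers effectively pay Pb = Ps − 46, where Ps is the price sellers receive.
Demand in terms of Ps becomes xd = 195.6 − 0.6(Ps − 46) = 223.2 - 0.6Ps. Setting this equal to supply: 223.2 - 0.6Ps = -407 + 4Ps, so Ps = 137.
Buyers pay Pb = 137 − 46 = 91; x' = -407 + 4·137 = 141.
ΔCS = ½(117 + 141)(131 − 91) = 5160; ΔPS = ½(117 + 141)(137 − 131) = 774.
Government spending = 46 × 141 = 6486.
Net change = 5160 + 774 − 6486 = -552. The loss equals the DWL triangle ½·46·24.

Net change in total surplus = -£552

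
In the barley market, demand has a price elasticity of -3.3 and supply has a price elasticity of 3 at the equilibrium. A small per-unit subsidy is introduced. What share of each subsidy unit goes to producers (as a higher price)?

Producer share = 11/21

For a small subsidy around the equilibrium, the benefit split depends on the relative slopes, which at a point are proportional to the elasticities.
Buyer share = εs/(εs + |εd|) = 3/(3 + 3.3) = 10/21; seller share = |εd|/(εs + |εd|) = 11/21.
So producers capture 11/21 of the subsidy.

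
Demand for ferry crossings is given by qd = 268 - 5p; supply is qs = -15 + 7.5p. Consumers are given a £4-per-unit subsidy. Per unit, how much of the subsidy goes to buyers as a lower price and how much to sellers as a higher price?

Buyers gain £2.4 per unit; sellers gain £1.6 per unit

Pre-subsidy: 268 - 5p = -15 + 7.5p gives p* = 22.64, q* = 154.8.
With the rebate, buyers effectively pay pb = ps − 4, where ps is the price sellers receive.
Demand in terms of ps becomes qd = 268 − 5(ps − 4) = 288 - 5ps. Setting this equal to supply: 288 - 5ps = -15 + 7.5ps, so ps = 24.24.
Buyers pay pb = 24.24 − 4 = 20.24; q' = -15 + 7.5·24.24 = 166.8.
Buyers' price falls by p* − pb = 22.64 − 20.24 = 2.4; sellers' price rises by ps − p* = 24.24 − 22.64 = 1.6.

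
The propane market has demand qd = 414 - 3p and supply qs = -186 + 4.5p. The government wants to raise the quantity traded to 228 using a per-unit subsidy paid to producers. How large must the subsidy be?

At q = 228, invert demand for the buyer price: pb = (414 − 228)/3 = 62; invert supply for the seller price: ps = (228 − (-186))/4.5 = 92.
The subsidy must fill the gap: s = ps − pb = 92 − 62 = 30.

Required subsidy s = 30 per unit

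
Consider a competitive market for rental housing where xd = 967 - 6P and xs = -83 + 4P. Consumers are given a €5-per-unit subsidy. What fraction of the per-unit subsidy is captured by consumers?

Consumer share = 0.4

Pre-subsidy: 967 - 6P = -83 + 4P gives P* = 105, x* = 337.
With the rebate, buyers effectively pay Pb = Ps − 5, where Ps is the price sellers receive.
Demand in terms of Ps becomes xd = 967 − 6(Ps − 5) = 997 - 6Ps. Setting this equal to supply: 997 - 6Ps = -83 + 4Ps, so Ps = 108.
Buyers pay Pb = 108 − 5 = 103; x' = -83 + 4·108 = 349.
Buyers' price falls by P* − Pb = 105 − 103 = 2; sellers' price rises by Ps − P* = 108 − 105 = 3.
So consumers capture 2/5 = 0.4 of each unit of subsidy.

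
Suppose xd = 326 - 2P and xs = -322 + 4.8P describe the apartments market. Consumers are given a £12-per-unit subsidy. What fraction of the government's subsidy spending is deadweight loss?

Pre-subsidy: 326 - 2P = -322 + 4.8P gives P* = 1620/17, x* = 2302/17.
With the rebate, buyers effectively pay Pb = Ps − 12, where Ps is the price sellers receive.
Demand in terms of Ps becomes xd = 326 − 2(Ps − 12) = 350 - 2Ps. Setting this equal to supply: 350 - 2Ps = -322 + 4.8Ps, so Ps = 1680/17.
Buyers pay Pb = 1680/17 − 12 = 1476/17; x' = -322 + 4.8·(1680/17) = 2590/17.
ΔCS = ½(2302/17 + 2590/17)(1620/17 − 1476/17) = 352224/289; ΔPS = ½(2302/17 + 2590/17)(1680/17 − 1620/17) = 146760/289.
Government spending = 12 × 2590/17 = 31080/17.
DWL = ½ × 12 × (2590/17 − 2302/17) = 1728/17; fraction = (1728/17) / (31080/17) = 72/1295.

DWL / government spending = 72/1295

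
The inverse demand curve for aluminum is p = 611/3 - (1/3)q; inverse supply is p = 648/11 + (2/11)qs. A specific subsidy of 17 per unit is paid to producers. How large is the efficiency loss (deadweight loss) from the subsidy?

Deadweight loss = 280.5

Pre-subsidy: 611/3 - (1/3)q = 648/11 + (2/11)q gives q* = 281 and p* = 110.
With the subsidy, sellers receive ps = pb + 17 for each unit, where pb is the price buyers pay.
On the curves, pb = 611/3 - (1/3)q and ps = 648/11 + (2/11)q; the wedge ps − pb = 17 gives 648/11 + (2/11)q − (611/3 - (1/3)q) = 17, so q' = 314.
Then pb = 611/3 − (1/3)·314 = 99 and ps = 648/11 + (2/11)·314 = 116.
The subsidy expands output by 314 − 281 = 33 past the efficient level; on those units the gap between marginal cost and willingness to pay runs from 0 up to 17.
DWL = ½ × 17 × 33 = 280.5.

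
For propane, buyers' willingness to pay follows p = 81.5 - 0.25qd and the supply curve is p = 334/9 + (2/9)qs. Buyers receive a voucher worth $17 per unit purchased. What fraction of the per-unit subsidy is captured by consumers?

Consumer share = 9/17

Pre-subsidy: 81.5 - 0.25q = 334/9 + (2/9)q gives q* = 94 and p* = 58.
With the rebate, buyers effectively pay pb = ps − 17, where ps is the price sellers receive.
On the curves, pb = 81.5 - 0.25q and ps = 334/9 + (2/9)q; the wedge ps − pb = 17 gives 334/9 + (2/9)q − (81.5 - 0.25q) = 17, so q' = 130.
Then pb = 81.5 − 0.25·130 = 49 and ps = 334/9 + (2/9)·130 = 66.
Buyers' price falls by p* − pb = 58 − 49 = 9; sellers' price rises by ps − p* = 66 − 58 = 8.
So consumers capture 9/17 = 9/17 of each unit of subsidy.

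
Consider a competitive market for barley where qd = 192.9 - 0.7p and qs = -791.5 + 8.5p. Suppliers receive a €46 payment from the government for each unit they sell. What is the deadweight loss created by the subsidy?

Deadweight loss = €684.25

Pre-subsidy: 192.9 - 0.7p = -791.5 + 8.5p gives p* = 107, q* = 118.
With the subsidy, sellers receive ps = pb + 46 for each unit, where pb is the price buyers pay.
Supply in terms of pb becomes qs = -791.5 + 8.5(pb + 46) = -400.5 + 8.5pb. Setting this equal to demand: 192.9 - 0.7pb = -400.5 + 8.5pb, so pb = 64.5.
Sellers receive ps = 64.5 + 46 = 110.5; q' = 192.9 − 0.7·64.5 = 147.75.
The subsidy expands output by 147.75 − 118 = 29.75 past the efficient level; on those units the gap between marginal cost and willingness to pay runs from 0 up to 46.
DWL = ½ × 46 × 29.75 = 684.25.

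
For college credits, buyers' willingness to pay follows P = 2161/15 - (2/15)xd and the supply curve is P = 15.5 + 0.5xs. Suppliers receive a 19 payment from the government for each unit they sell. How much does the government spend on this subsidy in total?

Government cost = 4427

Pre-subsidy: 2161/15 - (2/15)x = 15.5 + 0.5x gives x* = 203 and P* = 117.
With the subsidy, sellers receive Ps = Pb + 19 for each unit, where Pb is the price buyers pay.
On the curves, Pb = 2161/15 - (2/15)x and Ps = 15.5 + 0.5x; the wedge Ps − Pb = 19 gives 15.5 + 0.5x − (2161/15 - (2/15)x) = 19, so x' = 233.
Then Pb = 2161/15 − (2/15)·233 = 113 and Ps = 15.5 + 0.5·233 = 132.
Government outlay = subsidy × quantity = 19 × 233 = 4427.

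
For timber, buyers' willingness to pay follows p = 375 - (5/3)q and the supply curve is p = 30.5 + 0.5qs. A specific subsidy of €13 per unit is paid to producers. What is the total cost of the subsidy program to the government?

Government cost = €2145

Pre-subsidy: 375 - (5/3)q = 30.5 + 0.5q gives q* = 159 and p* = 110.
With the subsidy, sellers receive ps = pb + 13 for each unit, where pb is the price buyers pay.
On the curves, pb = 375 - (5/3)q and ps = 30.5 + 0.5q; the wedge ps − pb = 13 gives 30.5 + 0.5q − (375 - (5/3)q) = 13, so q' = 165.
Then pb = 375 − (5/3)·165 = 100 and ps = 30.5 + 0.5·165 = 113.
Government outlay = subsidy × quantity = 13 × 165 = 2145.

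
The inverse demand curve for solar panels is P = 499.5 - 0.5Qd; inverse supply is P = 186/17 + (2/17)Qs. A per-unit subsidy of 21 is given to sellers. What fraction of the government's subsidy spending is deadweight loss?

Pre-subsidy: 499.5 - 0.5Q = 186/17 + (2/17)Q gives Q* = 791 and P* = 104.
With the subsidy, sellers receive Ps = Pb + 21 for each unit, where Pb is the price buyers pay.
On the curves, Pb = 499.5 - 0.5Q and Ps = 186/17 + (2/17)Q; the wedge Ps − Pb = 21 gives 186/17 + (2/17)Q − (499.5 - 0.5Q) = 21, so Q' = 825.
Then Pb = 499.5 − 0.5·825 = 87 and Ps = 186/17 + (2/17)·825 = 108.
ΔCS = ½(791 + 825)(104 − 87) = 13736; ΔPS = ½(791 + 825)(108 − 104) = 3232.
Government spending = 21 × 825 = 17325.
DWL = ½ × 21 × (825 − 791) = 357; fraction = 357 / 17325 = 17/825.

DWL / government spending = 17/825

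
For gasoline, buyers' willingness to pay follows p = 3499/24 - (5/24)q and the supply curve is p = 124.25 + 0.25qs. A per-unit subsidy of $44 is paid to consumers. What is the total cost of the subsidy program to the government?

Government cost = $6292

Pre-subsidy: 3499/24 - (5/24)q = 124.25 + 0.25q gives q* = 47 and p* = 136.
With the rebate, buyers effectively pay pb = ps − 44, where ps is the price sellers receive.
On the curves, pb = 3499/24 - (5/24)q and ps = 124.25 + 0.25q; the wedge ps − pb = 44 gives 124.25 + 0.25q − (3499/24 - (5/24)q) = 44, so q' = 143.
Then pb = 3499/24 − (5/24)·143 = 116 and ps = 124.25 + 0.25·143 = 160.
Government outlay = subsidy × quantity = 44 × 143 = 6292.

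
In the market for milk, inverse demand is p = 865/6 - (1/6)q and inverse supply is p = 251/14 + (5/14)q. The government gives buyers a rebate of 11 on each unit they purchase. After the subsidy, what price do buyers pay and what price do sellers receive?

Buyers pay 100.5; sellers receive 111.5

Pre-subsidy: 865/6 - (1/6)q = 251/14 + (5/14)q gives q* = 241 and p* = 104.
With the rebate, buyers effectively pay pb = ps − 11, where ps is the price sellers receive.
On the curves, pb = 865/6 - (1/6)q and ps = 251/14 + (5/14)q; the wedge ps − pb = 11 gives 251/14 + (5/14)q − (865/6 - (1/6)q) = 11, so q' = 262.
Then pb = 865/6 − (1/6)·262 = 100.5 and ps = 251/14 + (5/14)·262 = 111.5.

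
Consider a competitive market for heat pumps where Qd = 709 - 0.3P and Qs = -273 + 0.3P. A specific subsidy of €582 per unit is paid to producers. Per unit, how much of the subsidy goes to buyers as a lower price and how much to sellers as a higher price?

Pre-subsidy: 709 - 0.3P = -273 + 0.3P gives P* = 4910/3, Q* = 218.
With the subsidy, sellers receive Ps = Pb + 582 for each unit, where Pb is the price buyers pay.
Supply in terms of Pb becomes Qs = -273 + 0.3(Pb + 582) = -98.4 + 0.3Pb. Setting this equal to demand: 709 - 0.3Pb = -98.4 + 0.3Pb, so Pb = 4037/3.
Sellers receive Ps = 4037/3 + 582 = 5783/3; Q' = 709 − 0.3·(4037/3) = 305.3.
Buyers' price falls by P* − Pb = 4910/3 − 4037/3 = 291; sellers' price rises by Ps − P* = 5783/3 − 4910/3 = 291.

Buyers gain €291 per unit; sellers gain €291 per unit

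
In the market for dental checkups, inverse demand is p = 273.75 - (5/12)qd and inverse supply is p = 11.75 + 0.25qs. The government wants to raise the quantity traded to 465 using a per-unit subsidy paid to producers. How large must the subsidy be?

At q = 465, from the demand curve buyers pay pb = 273.75 − (5/12)·465 = 80; from the supply curve sellers need ps = 11.75 + 0.25·465 = 128.
The subsidy must fill the gap: s = ps − pb = 128 − 80 = 48.

Required subsidy s = 48 per unit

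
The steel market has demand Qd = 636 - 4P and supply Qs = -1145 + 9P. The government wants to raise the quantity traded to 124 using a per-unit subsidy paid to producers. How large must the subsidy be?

Required subsidy s = 13 per unit

At Q = 124, invert demand for the buyer price: Pb = (636 − 124)/4 = 128; invert supply for the seller price: Ps = (124 − (-1145))/9 = 141.
The subsidy must fill the gap: s = Ps − Pb = 141 − 128 = 13.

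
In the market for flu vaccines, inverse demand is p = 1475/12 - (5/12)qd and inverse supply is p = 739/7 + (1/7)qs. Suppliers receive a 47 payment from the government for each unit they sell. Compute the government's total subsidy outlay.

Pre-subsidy: 1475/12 - (5/12)q = 739/7 + (1/7)q gives q* = 31 and p* = 110.
With the subsidy, sellers receive ps = pb + 47 for each unit, where pb is the price buyers pay.
On the curves, pb = 1475/12 - (5/12)q and ps = 739/7 + (1/7)q; the wedge ps − pb = 47 gives 739/7 + (1/7)q − (1475/12 - (5/12)q) = 47, so q' = 115.
Then pb = 1475/12 − (5/12)·115 = 75 and ps = 739/7 + (1/7)·115 = 122.
Government outlay = subsidy × quantity = 47 × 115 = 5405.

Government cost = 5405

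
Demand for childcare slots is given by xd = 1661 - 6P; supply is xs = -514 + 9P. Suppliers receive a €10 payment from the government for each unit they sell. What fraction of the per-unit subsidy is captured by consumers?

Consumer share = 0.6

Pre-subsidy: 1661 - 6P = -514 + 9P gives P* = 145, x* = 791.
With the subsidy, sellers receive Ps = Pb + 10 for each unit, where Pb is the price buyers pay.
Supply in terms of Pb becomes xs = -514 + 9(Pb + 10) = -424 + 9Pb. Setting this equal to demand: 1661 - 6Pb = -424 + 9Pb, so Pb = 139.
Sellers receive Ps = 139 + 10 = 149; x' = 1661 − 6·139 = 827.
Buyers' price falls by P* − Pb = 145 − 139 = 6; sellers' price rises by Ps − P* = 149 − 145 = 4.
So consumers capture 6/10 = 0.6 of each unit of subsidy.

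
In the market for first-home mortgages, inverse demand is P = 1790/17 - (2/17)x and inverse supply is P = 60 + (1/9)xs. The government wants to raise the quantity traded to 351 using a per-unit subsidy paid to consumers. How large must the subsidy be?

At x = 351, from the demand curve buyers pay Pb = 1790/17 − (2/17)·351 = 64; from the supply curve sellers need Ps = 60 + (1/9)·351 = 99.
The subsidy must fill the gap: s = Ps − Pb = 99 − 64 = 35.

Required subsidy s = 35 per unit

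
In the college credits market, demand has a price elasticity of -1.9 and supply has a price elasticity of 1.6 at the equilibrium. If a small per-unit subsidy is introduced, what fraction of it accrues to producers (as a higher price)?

For a small subsidy around the equilibrium, the benefit split depends on the relative slopes, which at a point are proportional to the elasticities.
Buyer share = εs/(εs + |εd|) = 1.6/(1.6 + 1.9) = 16/35; seller share = |εd|/(εs + |εd|) = 19/35.
So producers capture 19/35 of the subsidy.

Producer share = 19/35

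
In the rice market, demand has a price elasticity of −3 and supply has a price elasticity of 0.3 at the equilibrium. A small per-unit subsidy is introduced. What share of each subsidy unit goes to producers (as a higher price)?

Producer share = 10/11

For a small subsidy around the equilibrium, the benefit split depends on the relative slopes, which at a point are proportional to the elasticities.
Buyer share = εs/(εs + |εd|) = 0.3/(0.3 + 3) = 1/11; seller share = |εd|/(εs + |εd|) = 10/11.
So producers capture 10/11 of the subsidy.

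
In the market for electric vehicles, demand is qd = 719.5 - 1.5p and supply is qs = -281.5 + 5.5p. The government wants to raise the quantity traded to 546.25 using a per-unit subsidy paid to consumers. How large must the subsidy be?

Required subsidy s = 35 per unit

At q = 546.25, invert demand for the buyer price: pb = (719.5 − 546.25)/1.5 = 115.5; invert supply for the seller price: ps = (546.25 − (-281.5))/5.5 = 150.5.
The subsidy must fill the gap: s = ps − pb = 150.5 − 115.5 = 35.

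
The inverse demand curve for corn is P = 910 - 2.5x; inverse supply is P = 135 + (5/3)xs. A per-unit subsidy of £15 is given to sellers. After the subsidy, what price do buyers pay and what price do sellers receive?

Buyers pay £436; sellers receive £451

Pre-subsidy: 910 - 2.5x = 135 + (5/3)x gives x* = 186 and P* = 445.
With the subsidy, sellers receive Ps = Pb + 15 for each unit, where Pb is the price buyers pay.
On the curves, Pb = 910 - 2.5x and Ps = 135 + (5/3)x; the wedge Ps − Pb = 15 gives 135 + (5/3)x − (910 - 2.5x) = 15, so x' = 189.6.
Then Pb = 910 − 2.5·189.6 = 436 and Ps = 135 + (5/3)·189.6 = 451.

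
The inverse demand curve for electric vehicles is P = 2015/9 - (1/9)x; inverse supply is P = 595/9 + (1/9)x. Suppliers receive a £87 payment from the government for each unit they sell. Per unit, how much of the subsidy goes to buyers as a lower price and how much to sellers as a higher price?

Pre-subsidy: 2015/9 - (1/9)x = 595/9 + (1/9)x gives x* = 710 and P* = 145.
With the subsidy, sellers receive Ps = Pb + 87 for each unit, where Pb is the price buyers pay.
On the curves, Pb = 2015/9 - (1/9)x and Ps = 595/9 + (1/9)x; the wedge Ps − Pb = 87 gives 595/9 + (1/9)x − (2015/9 - (1/9)x) = 87, so x' = 1101.5.
Then Pb = 2015/9 − (1/9)·1101.5 = 101.5 and Ps = 595/9 + (1/9)·1101.5 = 188.5.
Buyers' price falls by P* − Pb = 145 − 101.5 = 43.5; sellers' price rises by Ps − P* = 188.5 − 145 = 43.5.

Buyers gain £43.5 per unit; sellers gain £43.5 per unit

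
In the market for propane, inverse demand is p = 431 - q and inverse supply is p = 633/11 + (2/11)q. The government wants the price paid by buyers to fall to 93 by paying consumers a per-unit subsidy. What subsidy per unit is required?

Required subsidy s = 26 per unit

At a buyer price of 93, quantity demanded is 431 − 1·93 = 338.
Sellers supply 338 only when they receive ps = 633/11 + (2/11)·338 = 119.
s = ps − pb = 119 − 93 = 26.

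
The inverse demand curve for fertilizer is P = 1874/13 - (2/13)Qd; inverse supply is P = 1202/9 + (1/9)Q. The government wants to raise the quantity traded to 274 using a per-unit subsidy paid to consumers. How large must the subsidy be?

Required subsidy s = 62 per unit

At Q = 274, from the demand curve buyers pay Pb = 1874/13 − (2/13)·274 = 102; from the supply curve sellers need Ps = 1202/9 + (1/9)·274 = 164.
The subsidy must fill the gap: s = Ps − Pb = 164 − 102 = 62.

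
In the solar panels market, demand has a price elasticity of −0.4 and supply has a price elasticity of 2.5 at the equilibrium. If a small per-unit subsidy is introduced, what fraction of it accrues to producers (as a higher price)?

For a small subsidy around the equilibrium, the benefit split depends on the relative slopes, which at a point are proportional to the elasticities.
Buyer share = εs/(εs + |εd|) = 2.5/(2.5 + 0.4) = 25/29; seller share = |εd|/(εs + |εd|) = 4/29.
So producers capture 4/29 of the subsidy.

Producer share = 4/29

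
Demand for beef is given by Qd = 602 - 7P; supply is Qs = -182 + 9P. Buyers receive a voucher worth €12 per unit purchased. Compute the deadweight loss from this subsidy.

Pre-subsidy: 602 - 7P = -182 + 9P gives P* = 49, Q* = 259.
With the rebate, buyers effectively pay Pb = Ps − 12, where Ps is the price sellers receive.
Demand in terms of Ps becomes Qd = 602 − 7(Ps − 12) = 686 - 7Ps. Setting this equal to supply: 686 - 7Ps = -182 + 9Ps, so Ps = 54.25.
Buyers pay Pb = 54.25 − 12 = 42.25; Q' = -182 + 9·54.25 = 306.25.
The subsidy expands output by 306.25 − 259 = 47.25 past the efficient level; on those units the gap between marginal cost and willingness to pay runs from 0 up to 12.
DWL = ½ × 12 × 47.25 = 283.5.

Deadweight loss = €283.5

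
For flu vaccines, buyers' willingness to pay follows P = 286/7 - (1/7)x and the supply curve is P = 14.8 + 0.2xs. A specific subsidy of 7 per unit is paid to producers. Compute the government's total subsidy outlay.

Government cost = 8099/12

Pre-subsidy: 286/7 - (1/7)x = 14.8 + 0.2x gives x* = 76 and P* = 30.
With the subsidy, sellers receive Ps = Pb + 7 for each unit, where Pb is the price buyers pay.
On the curves, Pb = 286/7 - (1/7)x and Ps = 14.8 + 0.2x; the wedge Ps − Pb = 7 gives 14.8 + 0.2x − (286/7 - (1/7)x) = 7, so x' = 1157/12.
Then Pb = 286/7 − (1/7)·(1157/12) = 325/12 and Ps = 14.8 + 0.2·(1157/12) = 409/12.
Government outlay = subsidy × quantity = 7 × 1157/12 = 8099/12.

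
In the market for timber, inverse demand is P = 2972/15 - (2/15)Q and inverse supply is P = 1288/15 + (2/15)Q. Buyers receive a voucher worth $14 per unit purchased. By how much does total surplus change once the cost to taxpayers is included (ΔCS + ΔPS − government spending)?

Pre-subsidy: 2972/15 - (2/15)Q = 1288/15 + (2/15)Q gives Q* = 421 and P* = 142.
With the rebate, buyers effectively pay Pb = Ps − 14, where Ps is the price sellers receive.
On the curves, Pb = 2972/15 - (2/15)Q and Ps = 1288/15 + (2/15)Q; the wedge Ps − Pb = 14 gives 1288/15 + (2/15)Q − (2972/15 - (2/15)Q) = 14, so Q' = 473.5.
Then Pb = 2972/15 − (2/15)·473.5 = 135 and Ps = 1288/15 + (2/15)·473.5 = 149.
ΔCS = ½(421 + 473.5)(142 − 135) = 3130.75; ΔPS = ½(421 + 473.5)(149 − 142) = 3130.75.
Government spending = 14 × 473.5 = 6629.
Net change = 3130.75 + 3130.75 − 6629 = -367.5. The loss equals the DWL triangle ½·14·52.5.

Net change in total surplus = -$367.5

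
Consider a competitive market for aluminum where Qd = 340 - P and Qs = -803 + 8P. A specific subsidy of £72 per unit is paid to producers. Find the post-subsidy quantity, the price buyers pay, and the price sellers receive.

Pre-subsidy: 340 - P = -803 + 8P gives P* = 127, Q* = 213.
With the subsidy, sellers receive Ps = Pb + 72 for each unit, where Pb is the price buyers pay.
Supply in terms of Pb becomes Qs = -803 + 8(Pb + 72) = -227 + 8Pb. Setting this equal to demand: 340 - Pb = -227 + 8Pb, so Pb = 63.
Sellers receive Ps = 63 + 72 = 135; Q' = 340 − 1·63 = 277.

Q' = 277; buyers pay £63; sellers receive £135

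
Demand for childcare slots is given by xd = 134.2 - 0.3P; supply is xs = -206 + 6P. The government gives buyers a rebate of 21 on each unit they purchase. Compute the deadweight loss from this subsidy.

Deadweight loss = 63

Pre-subsidy: 134.2 - 0.3P = -206 + 6P gives P* = 54, x* = 118.
With the rebate, buyers effectively pay Pb = Ps − 21, where Ps is the price sellers receive.
Demand in terms of Ps becomes xd = 134.2 − 0.3(Ps − 21) = 140.5 - 0.3Ps. Setting this equal to supply: 140.5 - 0.3Ps = -206 + 6Ps, so Ps = 55.
Buyers pay Pb = 55 − 21 = 34; x' = -206 + 6·55 = 124.
The subsidy expands output by 124 − 118 = 6 past the efficient level; on those units the gap between marginal cost and willingness to pay runs from 0 up to 21.
DWL = ½ × 21 × 6 = 63.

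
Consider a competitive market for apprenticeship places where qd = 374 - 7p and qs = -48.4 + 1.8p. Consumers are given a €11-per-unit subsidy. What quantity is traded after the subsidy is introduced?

Pre-subsidy: 374 - 7p = -48.4 + 1.8p gives p* = 48, q* = 38.
With the rebate, buyers effectively pay pb = ps − 11, where ps is the price sellers receive.
Demand in terms of ps becomes qd = 374 − 7(ps − 11) = 451 - 7ps. Setting this equal to supply: 451 - 7ps = -48.4 + 1.8ps, so ps = 56.75.
Buyers pay pb = 56.75 − 11 = 45.75; q' = -48.4 + 1.8·56.75 = 53.75.

q' = 53.75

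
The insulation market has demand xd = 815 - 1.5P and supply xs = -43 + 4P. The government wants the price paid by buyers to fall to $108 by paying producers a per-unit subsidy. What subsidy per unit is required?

Required subsidy s = $66 per unit

At a buyer price of 108, quantity demanded is 815 − 1.5·108 = 653.
Sellers supply 653 only when they receive Ps with -43 + 4·Ps = 653, i.e. Ps = 174.
s = Ps − Pb = 174 − 108 = 66.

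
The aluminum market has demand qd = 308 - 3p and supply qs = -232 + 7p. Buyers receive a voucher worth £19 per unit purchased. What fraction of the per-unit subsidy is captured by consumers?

Consumer share = 0.7

Pre-subsidy: 308 - 3p = -232 + 7p gives p* = 54, q* = 146.
With the rebate, buyers effectively pay pb = ps − 19, where ps is the price sellers receive.
Demand in terms of ps becomes qd = 308 − 3(ps − 19) = 365 - 3ps. Setting this equal to supply: 365 - 3ps = -232 + 7ps, so ps = 59.7.
Buyers pay pb = 59.7 − 19 = 40.7; q' = -232 + 7·59.7 = 185.9.
Buyers' price falls by p* − pb = 54 − 40.7 = 13.3; sellers' price rises by ps − p* = 59.7 − 54 = 5.7.
So consumers capture 13.3/19 = 0.7 of each unit of subsidy.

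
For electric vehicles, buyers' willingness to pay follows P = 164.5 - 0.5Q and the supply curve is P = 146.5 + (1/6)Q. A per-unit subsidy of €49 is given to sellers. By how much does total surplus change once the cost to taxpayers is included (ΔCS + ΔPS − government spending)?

Pre-subsidy: 164.5 - 0.5Q = 146.5 + (1/6)Q gives Q* = 27 and P* = 151.
With the subsidy, sellers receive Ps = Pb + 49 for each unit, where Pb is the price buyers pay.
On the curves, Pb = 164.5 - 0.5Q and Ps = 146.5 + (1/6)Q; the wedge Ps − Pb = 49 gives 146.5 + (1/6)Q − (164.5 - 0.5Q) = 49, so Q' = 100.5.
Then Pb = 164.5 − 0.5·100.5 = 114.25 and Ps = 146.5 + (1/6)·100.5 = 163.25.
ΔCS = ½(27 + 100.5)(151 − 114.25) = 2342.8125; ΔPS = ½(27 + 100.5)(163.25 − 151) = 780.9375.
Government spending = 49 × 100.5 = 4924.5.
Net change = 2342.8125 + 780.9375 − 4924.5 = -1800.75. The loss equals the DWL triangle ½·49·73.5.

Net change in total surplus = -€1800.75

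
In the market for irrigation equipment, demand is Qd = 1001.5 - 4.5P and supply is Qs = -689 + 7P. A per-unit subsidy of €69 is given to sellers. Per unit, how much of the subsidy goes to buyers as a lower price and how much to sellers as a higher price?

Buyers gain €42 per unit; sellers gain €27 per unit

Pre-subsidy: 1001.5 - 4.5P = -689 + 7P gives P* = 147, Q* = 340.
With the subsidy, sellers receive Ps = Pb + 69 for each unit, where Pb is the price buyers pay.
Supply in terms of Pb becomes Qs = -689 + 7(Pb + 69) = -206 + 7Pb. Setting this equal to demand: 1001.5 - 4.5Pb = -206 + 7Pb, so Pb = 105.
Sellers receive Ps = 105 + 69 = 174; Q' = 1001.5 − 4.5·105 = 529.
Buyers' price falls by P* − Pb = 147 − 105 = 42; sellers' price rises by Ps − P* = 174 − 147 = 27.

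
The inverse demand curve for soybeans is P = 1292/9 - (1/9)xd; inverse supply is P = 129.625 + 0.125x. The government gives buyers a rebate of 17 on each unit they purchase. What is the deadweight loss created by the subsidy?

Deadweight loss = 612

Pre-subsidy: 1292/9 - (1/9)x = 129.625 + 0.125x gives x* = 59 and P* = 137.
With the rebate, buyers effectively pay Pb = Ps − 17, where Ps is the price sellers receive.
On the curves, Pb = 1292/9 - (1/9)x and Ps = 129.625 + 0.125x; the wedge Ps − Pb = 17 gives 129.625 + 0.125x − (1292/9 - (1/9)x) = 17, so x' = 131.
Then Pb = 1292/9 − (1/9)·131 = 129 and Ps = 129.625 + 0.125·131 = 146.
The subsidy expands output by 131 − 59 = 72 past the efficient level; on those units the gap between marginal cost and willingness to pay runs from 0 up to 17.
DWL = ½ × 17 × 72 = 612.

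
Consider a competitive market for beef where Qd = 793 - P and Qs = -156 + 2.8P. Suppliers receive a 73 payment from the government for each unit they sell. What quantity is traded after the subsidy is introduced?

Pre-subsidy: 793 - P = -156 + 2.8P gives P* = 4745/19, Q* = 10322/19.
With the subsidy, sellers receive Ps = Pb + 73 for each unit, where Pb is the price buyers pay.
Supply in terms of Pb becomes Qs = -156 + 2.8(Pb + 73) = 48.4 + 2.8Pb. Setting this equal to demand: 793 - Pb = 48.4 + 2.8Pb, so Pb = 3723/19.
Sellers receive Ps = 3723/19 + 73 = 5110/19; Q' = 793 − 1·(3723/19) = 11344/19.

Q' = 11344/19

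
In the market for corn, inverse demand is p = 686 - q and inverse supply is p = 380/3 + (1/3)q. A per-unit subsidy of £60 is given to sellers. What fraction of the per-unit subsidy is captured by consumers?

Consumer share = 0.75

Pre-subsidy: 686 - q = 380/3 + (1/3)q gives q* = 419.5 and p* = 266.5.
With the subsidy, sellers receive ps = pb + 60 for each unit, where pb is the price buyers pay.
On the curves, pb = 686 - q and ps = 380/3 + (1/3)q; the wedge ps − pb = 60 gives 380/3 + (1/3)q − (686 - q) = 60, so q' = 464.5.
Then pb = 686 − 1·464.5 = 221.5 and ps = 380/3 + (1/3)·464.5 = 281.5.
Buyers' price falls by p* − pb = 266.5 − 221.5 = 45; sellers' price rises by ps − p* = 281.5 − 266.5 = 15.
So consumers capture 45/60 = 0.75 of each unit of subsidy.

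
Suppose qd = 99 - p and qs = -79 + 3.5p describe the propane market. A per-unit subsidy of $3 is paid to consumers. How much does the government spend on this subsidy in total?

Government cost = 556/3

Pre-subsidy: 99 - p = -79 + 3.5p gives p* = 356/9, q* = 535/9.
With the rebate, buyers effectively pay pb = ps − 3, where ps is the price sellers receive.
Demand in terms of ps becomes qd = 99 − 1(ps − 3) = 102 - ps. Setting this equal to supply: 102 - ps = -79 + 3.5ps, so ps = 362/9.
Buyers pay pb = 362/9 − 3 = 335/9; q' = -79 + 3.5·(362/9) = 556/9.
Government outlay = subsidy × quantity = 3 × 556/9 = 556/3.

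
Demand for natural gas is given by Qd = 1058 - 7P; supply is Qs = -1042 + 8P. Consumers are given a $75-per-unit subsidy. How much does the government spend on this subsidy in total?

Government cost = $26850

Pre-subsidy: 1058 - 7P = -1042 + 8P gives P* = 140, Q* = 78.
With the rebate, buyers effectively pay Pb = Ps − 75, where Ps is the price sellers receive.
Demand in terms of Ps becomes Qd = 1058 − 7(Ps − 75) = 1583 - 7Ps. Setting this equal to supply: 1583 - 7Ps = -1042 + 8Ps, so Ps = 175.
Buyers pay Pb = 175 − 75 = 100; Q' = -1042 + 8·175 = 358.
Government outlay = subsidy × quantity = 75 × 358 = 26850.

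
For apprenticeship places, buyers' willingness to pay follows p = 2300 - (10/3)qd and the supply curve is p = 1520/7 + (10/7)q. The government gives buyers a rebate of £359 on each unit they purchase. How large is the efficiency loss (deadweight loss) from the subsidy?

Pre-subsidy: 2300 - (10/3)q = 1520/7 + (10/7)q gives q* = 437.4 and p* = 842.
With the rebate, buyers effectively pay pb = ps − 359, where ps is the price sellers receive.
On the curves, pb = 2300 - (10/3)q and ps = 1520/7 + (10/7)q; the wedge ps − pb = 359 gives 1520/7 + (10/7)q − (2300 - (10/3)q) = 359, so q' = 512.79.
Then pb = 2300 − (10/3)·512.79 = 590.7 and ps = 1520/7 + (10/7)·512.79 = 949.7.
The subsidy expands output by 512.79 − 437.4 = 75.39 past the efficient level; on those units the gap between marginal cost and willingness to pay runs from 0 up to 359.
DWL = ½ × 359 × 75.39 = 13532.505.

Deadweight loss = £13532.505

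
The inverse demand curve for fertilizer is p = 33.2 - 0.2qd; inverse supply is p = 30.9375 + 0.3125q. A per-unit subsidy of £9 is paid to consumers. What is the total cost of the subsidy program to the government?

Pre-subsidy: 33.2 - 0.2q = 30.9375 + 0.3125q gives q* = 181/41 and p* = 1325/41.
With the rebate, buyers effectively pay pb = ps − 9, where ps is the price sellers receive.
On the curves, pb = 33.2 - 0.2q and ps = 30.9375 + 0.3125q; the wedge ps − pb = 9 gives 30.9375 + 0.3125q − (33.2 - 0.2q) = 9, so q' = 901/41.
Then pb = 33.2 − 0.2·(901/41) = 1181/41 and ps = 30.9375 + 0.3125·(901/41) = 1550/41.
Government outlay = subsidy × quantity = 9 × 901/41 = 8109/41.

Government cost = 8109/41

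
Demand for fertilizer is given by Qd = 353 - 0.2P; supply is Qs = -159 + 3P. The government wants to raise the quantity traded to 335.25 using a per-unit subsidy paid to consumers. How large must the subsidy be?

Required subsidy s = 76 per unit

At Q = 335.25, invert demand for the buyer price: Pb = (353 − 335.25)/0.2 = 88.75; invert supply for the seller price: Ps = (335.25 − (-159))/3 = 164.75.
The subsidy must fill the gap: s = Ps − Pb = 164.75 − 88.75 = 76.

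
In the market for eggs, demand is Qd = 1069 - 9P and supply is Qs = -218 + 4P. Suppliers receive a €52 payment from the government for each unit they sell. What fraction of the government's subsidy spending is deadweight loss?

DWL / government spending = 36/161

Pre-subsidy: 1069 - 9P = -218 + 4P gives P* = 99, Q* = 178.
With the subsidy, sellers receive Ps = Pb + 52 for each unit, where Pb is the price buyers pay.
Supply in terms of Pb becomes Qs = -218 + 4(Pb + 52) = -10 + 4Pb. Setting this equal to demand: 1069 - 9Pb = -10 + 4Pb, so Pb = 83.
Sellers receive Ps = 83 + 52 = 135; Q' = 1069 − 9·83 = 322.
ΔCS = ½(178 + 322)(99 − 83) = 4000; ΔPS = ½(178 + 322)(135 − 99) = 9000.
Government spending = 52 × 322 = 16744.
DWL = ½ × 52 × (322 − 178) = 3744; fraction = 3744 / 16744 = 36/161.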